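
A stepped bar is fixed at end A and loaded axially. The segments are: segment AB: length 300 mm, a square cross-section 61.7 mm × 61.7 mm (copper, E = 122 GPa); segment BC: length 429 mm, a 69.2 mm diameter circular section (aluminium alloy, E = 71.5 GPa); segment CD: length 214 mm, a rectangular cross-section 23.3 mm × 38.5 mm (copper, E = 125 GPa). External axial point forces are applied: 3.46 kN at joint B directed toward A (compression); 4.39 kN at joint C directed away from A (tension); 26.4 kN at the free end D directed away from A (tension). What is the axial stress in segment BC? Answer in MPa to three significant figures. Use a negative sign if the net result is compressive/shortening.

Internal axial forces (sectioning from the free end, tension +): N_CD = 26.4 kN, N_BC = 30.79 kN, N_AB = 27.33 kN.
A_BC = 3761 mm².
σ_BC = N_BC/A_BC = 30790/3761 = 8.187 MPa.

8.19 MPa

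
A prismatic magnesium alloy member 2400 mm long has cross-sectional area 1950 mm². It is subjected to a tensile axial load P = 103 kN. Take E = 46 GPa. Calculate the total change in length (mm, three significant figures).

2.76 mm

δ_mech = NL/(AE) = 103000·2400/(1950·46000) = 2.756 mm.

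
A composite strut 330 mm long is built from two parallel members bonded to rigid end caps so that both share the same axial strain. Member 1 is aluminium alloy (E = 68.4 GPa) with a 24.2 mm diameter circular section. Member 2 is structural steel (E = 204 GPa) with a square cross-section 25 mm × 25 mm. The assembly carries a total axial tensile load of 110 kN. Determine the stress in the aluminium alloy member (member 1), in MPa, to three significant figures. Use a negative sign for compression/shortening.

47.3 MPa

A_1 = 460 mm².
A_2 = 625 mm².
Equal strain + equilibrium ⇒ each member carries load in proportion to AE: A₁E₁ = 31460000 N, A₂E₂ = 127500000 N, ΣAE = 159000000 N.
σ₁ = P·E₁/ΣAE = 110000·68400/159000000 = 47.33 MPa.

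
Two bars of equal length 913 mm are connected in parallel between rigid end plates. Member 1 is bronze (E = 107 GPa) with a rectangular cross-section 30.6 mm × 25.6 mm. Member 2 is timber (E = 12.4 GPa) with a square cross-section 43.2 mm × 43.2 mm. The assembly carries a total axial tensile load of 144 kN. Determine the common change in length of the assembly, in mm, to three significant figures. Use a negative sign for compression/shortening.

1.23 mm

A_1 = 783.4 mm².
A_2 = 1866 mm².
Equal strain + equilibrium ⇒ each member carries load in proportion to AE: A₁E₁ = 83820000 N, A₂E₂ = 23140000 N, ΣAE = 107000000 N.
δ = PL/ΣAE = 144000·913/107000000 = 1.229 mm.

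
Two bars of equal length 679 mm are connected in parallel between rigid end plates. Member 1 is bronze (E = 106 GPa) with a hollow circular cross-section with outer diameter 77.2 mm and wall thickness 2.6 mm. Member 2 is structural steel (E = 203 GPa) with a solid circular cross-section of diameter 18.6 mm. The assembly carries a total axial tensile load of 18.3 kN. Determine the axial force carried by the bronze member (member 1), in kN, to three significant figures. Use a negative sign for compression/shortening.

A_1 = 609.3 mm².
A_2 = 271.7 mm².
Equal strain + equilibrium ⇒ each member carries load in proportion to AE: A₁E₁ = 64590000 N, A₂E₂ = 55160000 N, ΣAE = 119700000 N.
F₁ = P·A₁E₁/ΣAE = 18300·64590000/119700000 = 9871 N.

9.87 kN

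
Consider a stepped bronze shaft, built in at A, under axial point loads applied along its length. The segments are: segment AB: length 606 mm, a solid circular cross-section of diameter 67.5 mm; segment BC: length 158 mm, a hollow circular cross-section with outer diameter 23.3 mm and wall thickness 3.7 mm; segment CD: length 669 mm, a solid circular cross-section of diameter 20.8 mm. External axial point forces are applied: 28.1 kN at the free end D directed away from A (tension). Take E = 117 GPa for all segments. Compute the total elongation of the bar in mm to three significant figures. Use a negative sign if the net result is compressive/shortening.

Internal axial forces (sectioning from the free end, tension +): N_CD = 28.1 kN, N_BC = 28.1 kN, N_AB = 28.1 kN.
A_AB = 3578 mm².
A_BC = 227.8 mm².
A_CD = 339.8 mm².
δ_AB = 28100·606/(3578·117000) = 0.04067 mm
δ_BC = 28100·158/(227.8·117000) = 0.1666 mm
δ_CD = 28100·669/(339.8·117000) = 0.4729 mm
δ = Σδ_i = 0.6801 mm.

0.680 mm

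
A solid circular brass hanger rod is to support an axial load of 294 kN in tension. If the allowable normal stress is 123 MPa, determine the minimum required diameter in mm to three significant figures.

55.2 mm

Required area A ≥ P/σ_allow = 294000/123 = 2390 mm².
For a solid circular section, d ≥ √(4A/π) = 55.17 mm.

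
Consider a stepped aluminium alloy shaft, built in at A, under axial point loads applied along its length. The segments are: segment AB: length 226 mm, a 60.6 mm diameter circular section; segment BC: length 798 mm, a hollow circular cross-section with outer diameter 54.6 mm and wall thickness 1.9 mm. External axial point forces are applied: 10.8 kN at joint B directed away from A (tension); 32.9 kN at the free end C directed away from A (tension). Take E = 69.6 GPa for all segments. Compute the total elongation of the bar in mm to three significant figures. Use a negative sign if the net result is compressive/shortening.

1.25 mm

Internal axial forces (sectioning from the free end, tension +): N_BC = 32.9 kN, N_AB = 43.7 kN.
A_AB = 2884 mm².
A_BC = 314.6 mm².
δ_AB = 43700·226/(2884·69600) = 0.0492 mm
δ_BC = 32900·798/(314.6·69600) = 1.199 mm
δ = Σδ_i = 1.248 mm.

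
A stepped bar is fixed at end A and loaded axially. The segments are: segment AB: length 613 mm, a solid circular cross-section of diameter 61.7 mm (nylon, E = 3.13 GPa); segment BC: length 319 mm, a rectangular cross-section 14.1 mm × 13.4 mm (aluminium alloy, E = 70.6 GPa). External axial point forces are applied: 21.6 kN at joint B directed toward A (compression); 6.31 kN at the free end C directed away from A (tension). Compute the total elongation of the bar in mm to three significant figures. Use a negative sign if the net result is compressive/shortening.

Internal axial forces (sectioning from the free end, tension +): N_BC = 6.31 kN, N_AB = -15.29 kN.
A_AB = 2990 mm².
A_BC = 188.9 mm².
δ_AB = -15290·613/(2990·3130) = -1.002 mm
δ_BC = 6310·319/(188.9·70600) = 0.1509 mm
δ = Σδ_i = -0.8506 mm.

-0.851 mm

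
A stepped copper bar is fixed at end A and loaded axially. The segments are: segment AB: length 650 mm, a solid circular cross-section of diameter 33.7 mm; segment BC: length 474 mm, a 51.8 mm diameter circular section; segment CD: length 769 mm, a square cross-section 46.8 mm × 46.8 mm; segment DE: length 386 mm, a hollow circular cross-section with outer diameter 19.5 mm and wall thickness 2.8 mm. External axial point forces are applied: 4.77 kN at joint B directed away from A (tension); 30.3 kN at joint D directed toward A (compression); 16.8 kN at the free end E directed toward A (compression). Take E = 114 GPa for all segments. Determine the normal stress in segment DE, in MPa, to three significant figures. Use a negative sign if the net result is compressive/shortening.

-114 MPa

Internal axial forces (sectioning from the free end, tension +): N_DE = -16.8 kN, N_CD = -47.1 kN, N_BC = -47.1 kN, N_AB = -42.33 kN.
A_DE = 146.9 mm².
σ_DE = N_DE/A_DE = -16800/146.9 = -114.4 MPa.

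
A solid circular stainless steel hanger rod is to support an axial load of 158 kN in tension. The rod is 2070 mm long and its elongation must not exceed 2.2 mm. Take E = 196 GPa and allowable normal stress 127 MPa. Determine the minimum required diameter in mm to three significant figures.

Required area A ≥ P/σ_allow = 158000/127 = 1244 mm².
For a solid circular section, d ≥ √(4A/π) = 39.8 mm.
Elongation limit: A ≥ PL/(Eδ_allow) = 158000·2070/(196000·2.2) = 758.5 mm² ⇒ d ≥ 31.08 mm.
The stress limit governs.

39.8 mm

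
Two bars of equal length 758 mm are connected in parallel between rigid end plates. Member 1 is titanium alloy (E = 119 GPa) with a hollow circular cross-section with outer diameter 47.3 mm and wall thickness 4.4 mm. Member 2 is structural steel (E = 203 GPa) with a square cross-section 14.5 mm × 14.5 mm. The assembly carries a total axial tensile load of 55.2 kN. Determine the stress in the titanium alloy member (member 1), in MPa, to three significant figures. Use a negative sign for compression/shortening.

58.0 MPa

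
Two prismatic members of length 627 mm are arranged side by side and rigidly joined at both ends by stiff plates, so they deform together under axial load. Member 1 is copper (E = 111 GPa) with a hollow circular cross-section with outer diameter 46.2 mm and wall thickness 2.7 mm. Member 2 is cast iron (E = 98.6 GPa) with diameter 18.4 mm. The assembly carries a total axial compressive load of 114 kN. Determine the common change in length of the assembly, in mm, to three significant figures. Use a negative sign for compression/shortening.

A_1 = 369 mm².
A_2 = 265.9 mm².
Equal strain + equilibrium ⇒ each member carries load in proportion to AE: A₁E₁ = 40960000 N, A₂E₂ = 26220000 N, ΣAE = 67170000 N.
δ = PL/ΣAE = -114000·627/67170000 = -1.064 mm.

-1.06 mm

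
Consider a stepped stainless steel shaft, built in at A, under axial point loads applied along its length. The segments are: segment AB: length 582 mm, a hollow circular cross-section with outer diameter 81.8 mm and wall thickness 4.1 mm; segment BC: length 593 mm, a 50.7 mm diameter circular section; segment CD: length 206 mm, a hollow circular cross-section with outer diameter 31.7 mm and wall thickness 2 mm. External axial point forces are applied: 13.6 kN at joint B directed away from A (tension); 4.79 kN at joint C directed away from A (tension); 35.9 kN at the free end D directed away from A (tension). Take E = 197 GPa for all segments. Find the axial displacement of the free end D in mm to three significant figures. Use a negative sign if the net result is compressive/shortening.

Internal axial forces (sectioning from the free end, tension +): N_CD = 35.9 kN, N_BC = 40.69 kN, N_AB = 54.29 kN.
A_AB = 1001 mm².
A_BC = 2019 mm².
A_CD = 186.6 mm².
δ_AB = 54290·582/(1001·197000) = 0.1603 mm
δ_BC = 40690·593/(2019·197000) = 0.06067 mm
δ_CD = 35900·206/(186.6·197000) = 0.2012 mm
δ = Σδ_i = 0.4221 mm.

0.422 mm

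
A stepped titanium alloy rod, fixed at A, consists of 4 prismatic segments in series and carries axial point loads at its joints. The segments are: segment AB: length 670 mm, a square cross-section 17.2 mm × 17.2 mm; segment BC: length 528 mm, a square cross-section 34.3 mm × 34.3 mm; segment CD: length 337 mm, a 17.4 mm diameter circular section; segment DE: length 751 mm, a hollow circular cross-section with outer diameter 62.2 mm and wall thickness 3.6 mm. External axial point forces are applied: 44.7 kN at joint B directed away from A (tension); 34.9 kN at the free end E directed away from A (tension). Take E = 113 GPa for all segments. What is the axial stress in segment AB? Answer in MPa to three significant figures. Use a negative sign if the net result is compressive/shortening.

269 MPa

Internal axial forces (sectioning from the free end, tension +): N_DE = 34.9 kN, N_CD = 34.9 kN, N_BC = 34.9 kN, N_AB = 79.6 kN.
A_AB = 295.8 mm².
σ_AB = N_AB/A_AB = 79600/295.8 = 269.1 MPa.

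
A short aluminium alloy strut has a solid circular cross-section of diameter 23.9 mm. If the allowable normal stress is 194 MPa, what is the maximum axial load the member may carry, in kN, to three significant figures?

87.0 kN

A = 448.6 mm².
P_max = σ_allow · A = 194 · 448.6 = 87030 N = 87.03 kN.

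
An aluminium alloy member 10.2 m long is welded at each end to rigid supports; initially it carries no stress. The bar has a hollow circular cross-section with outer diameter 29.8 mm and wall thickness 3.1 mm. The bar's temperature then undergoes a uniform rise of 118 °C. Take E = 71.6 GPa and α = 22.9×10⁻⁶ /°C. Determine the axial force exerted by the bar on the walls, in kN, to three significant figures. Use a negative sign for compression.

Free thermal expansion αLΔT = 22.9e-6 · 10200 · 118 = 27.56 mm.
The walls impose strain ε = −(27.56)/10200 = -2.7022e-03; σ = Eε = 71600 · -2.7022e-03 = -193.5 MPa.
Wall reaction R = σ·A = -193.5·260 = -50310 N = -50.31 kN.

-50.3 kN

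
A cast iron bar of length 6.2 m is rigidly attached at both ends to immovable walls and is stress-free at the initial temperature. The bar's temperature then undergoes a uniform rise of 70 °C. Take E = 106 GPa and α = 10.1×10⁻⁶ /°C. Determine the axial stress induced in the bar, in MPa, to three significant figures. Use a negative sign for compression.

Free thermal expansion αLΔT = 10.1e-6 · 6200 · 70 = 4.383 mm.
The walls impose strain ε = −(4.383)/6200 = -7.0700e-04; σ = Eε = 106000 · -7.0700e-04 = -74.94 MPa.

-74.9 MPa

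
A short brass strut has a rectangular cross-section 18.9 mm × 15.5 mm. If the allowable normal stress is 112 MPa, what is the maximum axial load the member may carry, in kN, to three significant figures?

A = 292.9 mm².
P_max = σ_allow · A = 112 · 292.9 = 32810 N = 32.81 kN.

32.8 kN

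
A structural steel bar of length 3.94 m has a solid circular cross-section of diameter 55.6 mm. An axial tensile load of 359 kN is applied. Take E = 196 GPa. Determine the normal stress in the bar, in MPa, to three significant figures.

148 MPa

A = 2428 mm².
σ = N/A = 359000/2428 = 147.9 MPa.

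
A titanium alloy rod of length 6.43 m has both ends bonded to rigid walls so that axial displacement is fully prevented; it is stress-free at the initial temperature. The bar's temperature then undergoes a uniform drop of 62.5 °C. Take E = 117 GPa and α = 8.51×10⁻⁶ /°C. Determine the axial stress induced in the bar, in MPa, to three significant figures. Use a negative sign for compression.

Free thermal expansion αLΔT = 8.51e-6 · 6430 · -62.5 = -3.42 mm.
The walls impose strain ε = −(-3.42)/6430 = 5.3188e-04; σ = Eε = 117000 · 5.3188e-04 = 62.23 MPa.

62.2 MPa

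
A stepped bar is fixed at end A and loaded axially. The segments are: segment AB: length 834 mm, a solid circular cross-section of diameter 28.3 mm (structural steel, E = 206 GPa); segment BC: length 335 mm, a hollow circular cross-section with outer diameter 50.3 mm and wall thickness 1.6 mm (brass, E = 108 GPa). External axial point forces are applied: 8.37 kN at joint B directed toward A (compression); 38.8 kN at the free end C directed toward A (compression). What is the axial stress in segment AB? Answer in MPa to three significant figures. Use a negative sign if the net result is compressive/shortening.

Internal axial forces (sectioning from the free end, tension +): N_BC = -38.8 kN, N_AB = -47.17 kN.
A_AB = 629 mm².
σ_AB = N_AB/A_AB = -47170/629 = -74.99 MPa.

-75.0 MPa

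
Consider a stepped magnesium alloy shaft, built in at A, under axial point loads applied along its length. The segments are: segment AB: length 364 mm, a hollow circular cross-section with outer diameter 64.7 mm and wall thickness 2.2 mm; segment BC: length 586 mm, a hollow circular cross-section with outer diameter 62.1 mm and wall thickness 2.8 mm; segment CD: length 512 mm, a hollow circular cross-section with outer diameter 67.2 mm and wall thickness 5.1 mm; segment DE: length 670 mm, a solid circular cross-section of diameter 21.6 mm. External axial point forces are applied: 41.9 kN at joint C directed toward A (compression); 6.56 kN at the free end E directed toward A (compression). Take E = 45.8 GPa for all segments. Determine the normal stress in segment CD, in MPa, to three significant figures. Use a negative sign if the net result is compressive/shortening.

Internal axial forces (sectioning from the free end, tension +): N_DE = -6.56 kN, N_CD = -6.56 kN, N_BC = -48.46 kN, N_AB = -48.46 kN.
A_CD = 995 mm².
σ_CD = N_CD/A_CD = -6560/995 = -6.593 MPa.

-6.59 MPa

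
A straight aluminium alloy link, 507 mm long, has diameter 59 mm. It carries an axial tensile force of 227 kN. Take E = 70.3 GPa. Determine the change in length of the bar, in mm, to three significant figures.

A = 2734 mm².
δ_mech = NL/(AE) = 227000·507/(2734·70300) = 0.5988 mm.

0.599 mm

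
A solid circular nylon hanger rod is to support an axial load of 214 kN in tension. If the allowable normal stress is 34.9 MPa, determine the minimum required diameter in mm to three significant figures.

88.4 mm

Required area A ≥ P/σ_allow = 214000/34.9 = 6132 mm².
For a solid circular section, d ≥ √(4A/π) = 88.36 mm.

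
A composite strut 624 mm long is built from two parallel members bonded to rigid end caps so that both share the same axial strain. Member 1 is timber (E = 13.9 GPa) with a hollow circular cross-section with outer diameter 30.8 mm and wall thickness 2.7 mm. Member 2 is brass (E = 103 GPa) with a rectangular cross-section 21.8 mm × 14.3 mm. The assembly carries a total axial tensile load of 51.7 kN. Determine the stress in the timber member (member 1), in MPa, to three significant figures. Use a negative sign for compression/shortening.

A_1 = 238.4 mm².
A_2 = 311.7 mm².
Equal strain + equilibrium ⇒ each member carries load in proportion to AE: A₁E₁ = 3313000 N, A₂E₂ = 32110000 N, ΣAE = 35420000 N.
σ₁ = P·E₁/ΣAE = 51700·13900/35420000 = 20.29 MPa.

20.3 MPa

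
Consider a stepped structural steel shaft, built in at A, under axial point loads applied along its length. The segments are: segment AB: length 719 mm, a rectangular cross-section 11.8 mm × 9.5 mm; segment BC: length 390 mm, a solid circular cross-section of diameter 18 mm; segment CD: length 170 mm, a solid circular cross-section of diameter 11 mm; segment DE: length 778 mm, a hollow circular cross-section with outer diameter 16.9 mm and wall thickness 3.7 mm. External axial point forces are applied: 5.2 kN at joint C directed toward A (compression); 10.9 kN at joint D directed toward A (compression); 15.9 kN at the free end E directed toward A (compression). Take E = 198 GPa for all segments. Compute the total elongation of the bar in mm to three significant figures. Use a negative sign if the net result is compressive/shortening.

Internal axial forces (sectioning from the free end, tension +): N_DE = -15.9 kN, N_CD = -26.8 kN, N_BC = -32 kN, N_AB = -32 kN.
A_AB = 112.1 mm².
A_BC = 254.5 mm².
A_CD = 95.03 mm².
A_DE = 153.4 mm².
δ_AB = -32000·719/(112.1·198000) = -1.037 mm
δ_BC = -32000·390/(254.5·198000) = -0.2477 mm
δ_CD = -26800·170/(95.03·198000) = -0.2421 mm
δ_DE = -15900·778/(153.4·198000) = -0.4072 mm
δ = Σδ_i = -1.934 mm.

-1.93 mm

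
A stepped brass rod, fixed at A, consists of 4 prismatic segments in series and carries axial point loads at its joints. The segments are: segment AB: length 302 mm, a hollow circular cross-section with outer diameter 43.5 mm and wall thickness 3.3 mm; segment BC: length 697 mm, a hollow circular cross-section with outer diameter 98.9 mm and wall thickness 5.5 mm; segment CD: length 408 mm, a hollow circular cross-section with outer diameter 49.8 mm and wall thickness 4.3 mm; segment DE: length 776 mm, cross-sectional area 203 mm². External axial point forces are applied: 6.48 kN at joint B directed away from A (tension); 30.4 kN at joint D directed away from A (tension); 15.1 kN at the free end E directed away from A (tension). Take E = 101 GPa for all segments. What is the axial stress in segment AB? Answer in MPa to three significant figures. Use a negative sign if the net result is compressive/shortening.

125 MPa

Internal axial forces (sectioning from the free end, tension +): N_DE = 15.1 kN, N_CD = 45.5 kN, N_BC = 45.5 kN, N_AB = 51.98 kN.
A_AB = 416.8 mm².
σ_AB = N_AB/A_AB = 51980/416.8 = 124.7 MPa.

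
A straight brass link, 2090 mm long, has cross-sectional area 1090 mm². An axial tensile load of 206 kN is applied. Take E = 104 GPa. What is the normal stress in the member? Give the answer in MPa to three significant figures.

189 MPa

σ = N/A = 206000/1090 = 189 MPa.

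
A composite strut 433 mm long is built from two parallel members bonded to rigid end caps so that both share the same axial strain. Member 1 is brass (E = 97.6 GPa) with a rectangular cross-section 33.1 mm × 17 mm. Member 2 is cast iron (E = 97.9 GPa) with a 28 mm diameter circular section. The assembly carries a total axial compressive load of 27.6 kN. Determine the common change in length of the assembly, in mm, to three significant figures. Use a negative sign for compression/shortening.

A_1 = 562.7 mm².
A_2 = 615.8 mm².
Equal strain + equilibrium ⇒ each member carries load in proportion to AE: A₁E₁ = 54920000 N, A₂E₂ = 60280000 N, ΣAE = 115200000 N.
δ = PL/ΣAE = -27600·433/115200000 = -0.1037 mm.

-0.104 mm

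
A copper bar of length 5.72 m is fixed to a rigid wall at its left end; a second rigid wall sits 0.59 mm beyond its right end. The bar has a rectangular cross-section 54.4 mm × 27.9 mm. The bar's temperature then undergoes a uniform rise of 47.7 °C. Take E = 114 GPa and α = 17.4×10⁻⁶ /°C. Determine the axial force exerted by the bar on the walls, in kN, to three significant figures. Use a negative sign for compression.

-126 kN

Free thermal expansion αLΔT = 17.4e-6 · 5720 · 47.7 = 4.747 mm.
The walls engage after the gap closes; constrained expansion = 4.747 − 0.59 = 4.157 mm.
The walls impose strain ε = −(4.157)/5720 = -7.2683e-04; σ = Eε = 114000 · -7.2683e-04 = -82.86 MPa.
Wall reaction R = σ·A = -82.86·1518 = -125800 N = -125.8 kN.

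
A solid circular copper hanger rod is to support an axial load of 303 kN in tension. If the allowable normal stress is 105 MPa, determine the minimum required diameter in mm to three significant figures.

60.6 mm

Required area A ≥ P/σ_allow = 303000/105 = 2886 mm².
For a solid circular section, d ≥ √(4A/π) = 60.62 mm.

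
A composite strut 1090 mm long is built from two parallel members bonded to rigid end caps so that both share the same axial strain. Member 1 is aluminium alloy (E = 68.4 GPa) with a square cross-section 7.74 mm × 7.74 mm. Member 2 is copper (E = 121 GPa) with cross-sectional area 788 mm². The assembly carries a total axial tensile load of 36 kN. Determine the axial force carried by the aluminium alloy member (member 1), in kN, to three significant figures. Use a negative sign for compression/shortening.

1.48 kN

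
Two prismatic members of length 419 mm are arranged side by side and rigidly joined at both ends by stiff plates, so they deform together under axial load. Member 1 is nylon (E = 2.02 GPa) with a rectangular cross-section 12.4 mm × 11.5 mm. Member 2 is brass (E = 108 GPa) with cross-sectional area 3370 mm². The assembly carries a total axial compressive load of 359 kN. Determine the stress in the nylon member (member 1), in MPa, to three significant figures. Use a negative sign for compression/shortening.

-1.99 MPa

A_1 = 142.6 mm².
Equal strain + equilibrium ⇒ each member carries load in proportion to AE: A₁E₁ = 288100 N, A₂E₂ = 364000000 N, ΣAE = 364200000 N.
σ₁ = P·E₁/ΣAE = -359000·2020/364200000 = -1.991 MPa.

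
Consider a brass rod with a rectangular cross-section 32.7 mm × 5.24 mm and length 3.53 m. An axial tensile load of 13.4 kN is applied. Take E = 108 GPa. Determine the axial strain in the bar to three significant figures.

A = 171.3 mm².
σ = N/A = 78.2 MPa; ε = σ/E = 78.2/108000 = 7.241e-04.

7.24e-04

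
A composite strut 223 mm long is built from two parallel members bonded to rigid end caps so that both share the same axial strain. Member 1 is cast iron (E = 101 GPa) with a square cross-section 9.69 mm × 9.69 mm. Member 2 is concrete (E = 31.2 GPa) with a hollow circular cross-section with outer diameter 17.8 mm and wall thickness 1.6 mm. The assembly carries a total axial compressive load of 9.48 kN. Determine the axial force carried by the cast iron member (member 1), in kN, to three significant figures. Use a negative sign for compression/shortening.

A_1 = 93.9 mm².
A_2 = 81.43 mm².
Equal strain + equilibrium ⇒ each member carries load in proportion to AE: A₁E₁ = 9484000 N, A₂E₂ = 2541000 N, ΣAE = 12020000 N.
F₁ = P·A₁E₁/ΣAE = -9480·9484000/12020000 = -7477 N.

-7.48 kN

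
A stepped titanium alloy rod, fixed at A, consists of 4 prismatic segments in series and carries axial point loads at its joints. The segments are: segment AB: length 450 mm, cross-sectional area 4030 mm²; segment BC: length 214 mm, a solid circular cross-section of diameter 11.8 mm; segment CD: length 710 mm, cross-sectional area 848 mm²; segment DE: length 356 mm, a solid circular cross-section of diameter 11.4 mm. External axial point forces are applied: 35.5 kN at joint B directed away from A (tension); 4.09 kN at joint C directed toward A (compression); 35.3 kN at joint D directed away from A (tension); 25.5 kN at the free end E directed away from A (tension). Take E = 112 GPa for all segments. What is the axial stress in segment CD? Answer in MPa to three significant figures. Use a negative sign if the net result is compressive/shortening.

Internal axial forces (sectioning from the free end, tension +): N_DE = 25.5 kN, N_CD = 60.8 kN, N_BC = 56.71 kN, N_AB = 92.21 kN.
σ_CD = N_CD/A_CD = 60800/848 = 71.7 MPa.

71.7 MPa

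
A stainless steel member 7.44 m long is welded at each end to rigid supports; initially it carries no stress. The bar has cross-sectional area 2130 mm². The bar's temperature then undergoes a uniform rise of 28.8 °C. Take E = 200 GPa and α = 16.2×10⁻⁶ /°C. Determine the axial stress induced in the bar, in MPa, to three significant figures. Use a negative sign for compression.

Free thermal expansion αLΔT = 16.2e-6 · 7440 · 28.8 = 3.471 mm.
The walls impose strain ε = −(3.471)/7440 = -4.6656e-04; σ = Eε = 200000 · -4.6656e-04 = -93.31 MPa.

-93.3 MPa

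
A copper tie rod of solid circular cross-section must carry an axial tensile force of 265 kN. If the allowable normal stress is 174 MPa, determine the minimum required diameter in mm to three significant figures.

44.0 mm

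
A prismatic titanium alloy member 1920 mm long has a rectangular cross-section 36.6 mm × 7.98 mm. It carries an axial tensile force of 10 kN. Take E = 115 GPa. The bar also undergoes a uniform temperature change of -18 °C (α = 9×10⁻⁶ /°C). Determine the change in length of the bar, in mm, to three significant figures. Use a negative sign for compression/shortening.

0.261 mm

A = 292.1 mm².
δ_mech = NL/(AE) = 10000·1920/(292.1·115000) = 0.5716 mm.
δ_thermal = αLΔT = 9e-6·1920·-18 = -0.311 mm.
δ = δ_mech + δ_thermal = 0.2606 mm.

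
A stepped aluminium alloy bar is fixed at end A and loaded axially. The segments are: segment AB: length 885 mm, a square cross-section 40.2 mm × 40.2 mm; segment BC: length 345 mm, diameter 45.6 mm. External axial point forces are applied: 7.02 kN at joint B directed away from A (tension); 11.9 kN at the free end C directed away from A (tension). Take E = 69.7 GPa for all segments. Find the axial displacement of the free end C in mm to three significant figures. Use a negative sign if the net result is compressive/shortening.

0.185 mm

Internal axial forces (sectioning from the free end, tension +): N_BC = 11.9 kN, N_AB = 18.92 kN.
A_AB = 1616 mm².
A_BC = 1633 mm².
δ_AB = 18920·885/(1616·69700) = 0.1487 mm
δ_BC = 11900·345/(1633·69700) = 0.03607 mm
δ = Σδ_i = 0.1847 mm.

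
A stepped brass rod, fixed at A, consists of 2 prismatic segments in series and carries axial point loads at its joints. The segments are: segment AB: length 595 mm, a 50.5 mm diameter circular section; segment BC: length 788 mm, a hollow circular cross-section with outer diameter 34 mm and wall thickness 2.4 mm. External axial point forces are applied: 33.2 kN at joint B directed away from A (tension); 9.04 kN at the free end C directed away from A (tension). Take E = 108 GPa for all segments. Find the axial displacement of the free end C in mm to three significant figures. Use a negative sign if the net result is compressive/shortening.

0.393 mm

Internal axial forces (sectioning from the free end, tension +): N_BC = 9.04 kN, N_AB = 42.24 kN.
A_AB = 2003 mm².
A_BC = 238.3 mm².
δ_AB = 42240·595/(2003·108000) = 0.1162 mm
δ_BC = 9040·788/(238.3·108000) = 0.2768 mm
δ = Σδ_i = 0.393 mm.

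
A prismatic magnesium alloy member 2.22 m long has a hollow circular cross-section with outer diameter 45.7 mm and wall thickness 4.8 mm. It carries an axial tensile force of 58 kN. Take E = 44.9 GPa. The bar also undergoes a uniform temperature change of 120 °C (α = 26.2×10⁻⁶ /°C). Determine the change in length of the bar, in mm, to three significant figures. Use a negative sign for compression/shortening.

11.6 mm

A = 616.8 mm².
δ_mech = NL/(AE) = 58000·2220/(616.8·44900) = 4.65 mm.
δ_thermal = αLΔT = 26.2e-6·2220·120 = 6.98 mm.
δ = δ_mech + δ_thermal = 11.63 mm.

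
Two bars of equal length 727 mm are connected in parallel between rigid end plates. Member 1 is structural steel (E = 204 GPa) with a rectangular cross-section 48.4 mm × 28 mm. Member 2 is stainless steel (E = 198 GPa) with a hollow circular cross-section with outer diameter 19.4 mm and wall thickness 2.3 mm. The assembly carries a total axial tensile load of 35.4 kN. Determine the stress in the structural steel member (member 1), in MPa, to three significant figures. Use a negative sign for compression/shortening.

A_1 = 1355 mm².
A_2 = 123.6 mm².
Equal strain + equilibrium ⇒ each member carries load in proportion to AE: A₁E₁ = 276500000 N, A₂E₂ = 24460000 N, ΣAE = 300900000 N.
σ₁ = P·E₁/ΣAE = 35400·204000/300900000 = 24 MPa.

24.0 MPa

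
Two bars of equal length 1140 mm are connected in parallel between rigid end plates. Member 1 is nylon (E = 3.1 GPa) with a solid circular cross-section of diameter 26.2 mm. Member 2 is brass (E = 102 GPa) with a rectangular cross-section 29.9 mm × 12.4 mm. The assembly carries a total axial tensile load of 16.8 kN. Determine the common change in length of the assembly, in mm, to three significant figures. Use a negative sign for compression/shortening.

0.485 mm

A_1 = 539.1 mm².
A_2 = 370.8 mm².
Equal strain + equilibrium ⇒ each member carries load in proportion to AE: A₁E₁ = 1671000 N, A₂E₂ = 37820000 N, ΣAE = 39490000 N.
δ = PL/ΣAE = 16800·1140/39490000 = 0.485 mm.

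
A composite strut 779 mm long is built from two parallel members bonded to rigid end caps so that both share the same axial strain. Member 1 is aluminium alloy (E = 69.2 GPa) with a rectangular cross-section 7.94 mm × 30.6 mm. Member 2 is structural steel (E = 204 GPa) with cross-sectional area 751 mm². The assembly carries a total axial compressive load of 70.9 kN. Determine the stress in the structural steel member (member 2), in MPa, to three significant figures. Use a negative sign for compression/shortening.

-85.1 MPa

A_1 = 243 mm².
Equal strain + equilibrium ⇒ each member carries load in proportion to AE: A₁E₁ = 16810000 N, A₂E₂ = 153200000 N, ΣAE = 170000000 N.
σ₂ = P·E₂/ΣAE = -70900·204000/170000000 = -85.07 MPa.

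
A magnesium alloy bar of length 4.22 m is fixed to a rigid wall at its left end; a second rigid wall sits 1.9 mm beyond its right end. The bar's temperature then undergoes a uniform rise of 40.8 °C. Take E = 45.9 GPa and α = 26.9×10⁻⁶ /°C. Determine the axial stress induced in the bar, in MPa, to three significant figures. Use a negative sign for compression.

Free thermal expansion αLΔT = 26.9e-6 · 4220 · 40.8 = 4.632 mm.
The walls engage after the gap closes; constrained expansion = 4.632 − 1.9 = 2.732 mm.
The walls impose strain ε = −(2.732)/4220 = -6.4728e-04; σ = Eε = 45900 · -6.4728e-04 = -29.71 MPa.

-29.7 MPa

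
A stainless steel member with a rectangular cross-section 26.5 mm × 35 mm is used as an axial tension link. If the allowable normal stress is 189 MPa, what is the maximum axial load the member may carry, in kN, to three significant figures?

A = 927.5 mm².
P_max = σ_allow · A = 189 · 927.5 = 175300 N = 175.3 kN.

175 kN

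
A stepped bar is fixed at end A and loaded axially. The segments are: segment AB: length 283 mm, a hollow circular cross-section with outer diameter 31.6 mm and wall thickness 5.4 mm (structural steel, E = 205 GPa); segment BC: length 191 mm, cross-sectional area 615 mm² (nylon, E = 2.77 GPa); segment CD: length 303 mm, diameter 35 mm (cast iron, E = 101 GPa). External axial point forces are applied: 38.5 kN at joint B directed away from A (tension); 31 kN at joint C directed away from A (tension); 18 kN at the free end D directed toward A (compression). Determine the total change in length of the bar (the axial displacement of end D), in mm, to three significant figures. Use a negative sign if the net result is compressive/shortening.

1.56 mm

Internal axial forces (sectioning from the free end, tension +): N_CD = -18 kN, N_BC = 13 kN, N_AB = 51.5 kN.
A_AB = 444.5 mm².
A_CD = 962.1 mm².
δ_AB = 51500·283/(444.5·205000) = 0.16 mm
δ_BC = 13000·191/(615·2770) = 1.458 mm
δ_CD = -18000·303/(962.1·101000) = -0.05613 mm
δ = Σδ_i = 1.561 mm.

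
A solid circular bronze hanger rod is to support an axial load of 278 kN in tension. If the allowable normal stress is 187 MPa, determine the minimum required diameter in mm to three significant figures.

43.5 mm

Required area A ≥ P/σ_allow = 278000/187 = 1487 mm².
For a solid circular section, d ≥ √(4A/π) = 43.51 mm.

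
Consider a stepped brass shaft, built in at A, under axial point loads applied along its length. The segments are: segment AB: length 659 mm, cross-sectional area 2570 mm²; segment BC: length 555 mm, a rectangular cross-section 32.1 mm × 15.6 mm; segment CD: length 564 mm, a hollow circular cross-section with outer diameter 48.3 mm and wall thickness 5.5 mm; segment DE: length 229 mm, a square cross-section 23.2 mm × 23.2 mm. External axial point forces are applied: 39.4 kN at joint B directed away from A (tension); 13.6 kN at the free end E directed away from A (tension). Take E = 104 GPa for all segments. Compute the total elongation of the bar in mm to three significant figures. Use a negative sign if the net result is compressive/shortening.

0.431 mm

Internal axial forces (sectioning from the free end, tension +): N_DE = 13.6 kN, N_CD = 13.6 kN, N_BC = 13.6 kN, N_AB = 53 kN.
A_BC = 500.8 mm².
A_CD = 739.5 mm².
A_DE = 538.2 mm².
δ_AB = 53000·659/(2570·104000) = 0.1307 mm
δ_BC = 13600·555/(500.8·104000) = 0.1449 mm
δ_CD = 13600·564/(739.5·104000) = 0.09973 mm
δ_DE = 13600·229/(538.2·104000) = 0.05564 mm
δ = Σδ_i = 0.431 mm.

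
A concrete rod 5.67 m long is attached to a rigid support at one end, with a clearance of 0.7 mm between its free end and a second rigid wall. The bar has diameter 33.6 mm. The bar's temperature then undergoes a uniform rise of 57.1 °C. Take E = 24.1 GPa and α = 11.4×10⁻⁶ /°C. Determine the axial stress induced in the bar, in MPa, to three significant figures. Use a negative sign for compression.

Free thermal expansion αLΔT = 11.4e-6 · 5670 · 57.1 = 3.691 mm.
The walls engage after the gap closes; constrained expansion = 3.691 − 0.7 = 2.991 mm.
The walls impose strain ε = −(2.991)/5670 = -5.2748e-04; σ = Eε = 24100 · -5.2748e-04 = -12.71 MPa.

-12.7 MPa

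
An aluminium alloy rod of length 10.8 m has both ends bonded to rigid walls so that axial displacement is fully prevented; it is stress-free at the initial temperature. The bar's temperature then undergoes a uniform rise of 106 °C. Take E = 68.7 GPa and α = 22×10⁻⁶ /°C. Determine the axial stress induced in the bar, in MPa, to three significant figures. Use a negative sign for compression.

Free thermal expansion αLΔT = 22e-6 · 10800 · 106 = 25.19 mm.
The walls impose strain ε = −(25.19)/10800 = -2.3320e-03; σ = Eε = 68700 · -2.3320e-03 = -160.2 MPa.

-160 MPa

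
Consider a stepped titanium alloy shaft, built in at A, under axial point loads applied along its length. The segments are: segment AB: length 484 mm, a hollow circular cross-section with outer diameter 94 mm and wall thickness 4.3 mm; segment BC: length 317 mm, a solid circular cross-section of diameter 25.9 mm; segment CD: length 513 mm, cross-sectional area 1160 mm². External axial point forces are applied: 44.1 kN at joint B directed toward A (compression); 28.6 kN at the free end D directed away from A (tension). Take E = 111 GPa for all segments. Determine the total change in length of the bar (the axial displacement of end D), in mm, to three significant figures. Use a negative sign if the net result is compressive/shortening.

0.213 mm

Internal axial forces (sectioning from the free end, tension +): N_CD = 28.6 kN, N_BC = 28.6 kN, N_AB = -15.5 kN.
A_AB = 1212 mm².
A_BC = 526.9 mm².
δ_AB = -15500·484/(1212·111000) = -0.05578 mm
δ_BC = 28600·317/(526.9·111000) = 0.155 mm
δ_CD = 28600·513/(1160·111000) = 0.1139 mm
δ = Σδ_i = 0.2132 mm.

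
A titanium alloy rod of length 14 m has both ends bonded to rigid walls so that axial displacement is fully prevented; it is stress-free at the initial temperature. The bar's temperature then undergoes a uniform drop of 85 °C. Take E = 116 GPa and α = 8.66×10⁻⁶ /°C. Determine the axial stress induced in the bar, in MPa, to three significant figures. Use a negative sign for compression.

85.4 MPa

Free thermal expansion αLΔT = 8.66e-6 · 14000 · -85 = -10.31 mm.
The walls impose strain ε = −(-10.31)/14000 = 7.3610e-04; σ = Eε = 116000 · 7.3610e-04 = 85.39 MPa.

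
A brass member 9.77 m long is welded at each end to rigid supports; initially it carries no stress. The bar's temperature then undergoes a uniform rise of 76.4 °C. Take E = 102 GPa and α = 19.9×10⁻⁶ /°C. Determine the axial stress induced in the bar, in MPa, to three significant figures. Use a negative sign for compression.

Free thermal expansion αLΔT = 19.9e-6 · 9770 · 76.4 = 14.85 mm.
The walls impose strain ε = −(14.85)/9770 = -1.5204e-03; σ = Eε = 102000 · -1.5204e-03 = -155.1 MPa.

-155 MPa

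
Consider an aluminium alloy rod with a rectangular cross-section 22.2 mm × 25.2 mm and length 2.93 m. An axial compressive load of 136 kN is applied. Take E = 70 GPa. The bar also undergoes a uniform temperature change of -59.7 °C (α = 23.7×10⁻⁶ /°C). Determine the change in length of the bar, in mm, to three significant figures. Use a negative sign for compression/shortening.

-14.3 mm

A = 559.4 mm².
δ_mech = NL/(AE) = -136000·2930/(559.4·70000) = -10.18 mm.
δ_thermal = αLΔT = 23.7e-6·2930·-59.7 = -4.146 mm.
δ = δ_mech + δ_thermal = -14.32 mm.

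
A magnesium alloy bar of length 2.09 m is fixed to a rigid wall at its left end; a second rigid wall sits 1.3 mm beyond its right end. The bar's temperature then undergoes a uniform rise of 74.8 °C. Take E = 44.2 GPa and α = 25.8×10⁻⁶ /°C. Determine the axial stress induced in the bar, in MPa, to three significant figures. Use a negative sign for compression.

-57.8 MPa

Free thermal expansion αLΔT = 25.8e-6 · 2090 · 74.8 = 4.033 mm.
The walls engage after the gap closes; constrained expansion = 4.033 − 1.3 = 2.733 mm.
The walls impose strain ε = −(2.733)/2090 = -1.3078e-03; σ = Eε = 44200 · -1.3078e-03 = -57.81 MPa.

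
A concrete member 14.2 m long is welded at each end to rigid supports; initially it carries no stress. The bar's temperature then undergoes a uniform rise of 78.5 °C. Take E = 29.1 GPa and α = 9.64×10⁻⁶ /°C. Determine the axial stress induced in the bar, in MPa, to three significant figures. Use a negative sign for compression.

Free thermal expansion αLΔT = 9.64e-6 · 14200 · 78.5 = 10.75 mm.
The walls impose strain ε = −(10.75)/14200 = -7.5674e-04; σ = Eε = 29100 · -7.5674e-04 = -22.02 MPa.

-22.0 MPa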